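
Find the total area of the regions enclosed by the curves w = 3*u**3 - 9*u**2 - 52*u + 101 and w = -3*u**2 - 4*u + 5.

568

Set the curves equal: 3*u**3 - 9*u**2 - 52*u + 101 = -3*u**2 - 4*u + 5, so 3*u**3 - 6*u**2 - 48*u + 96 = 0, which factors as 3*(u - 4)*(u - 2)*(u + 4) = 0. The curves meet at u = -4, 2, 4.
On [-4, 2], w = 3*u**3 - 9*u**2 - 52*u + 101 is on top; that piece has area ∫[-4,2] (3*u**3 - 6*u**2 - 48*u + 96) du = 540.
On [2, 4], w = -3*u**2 - 4*u + 5 is on top; that piece has area ∫[2,4] (-(3*u**3 - 6*u**2 - 48*u + 96)) du = 28.
Total enclosed area = 540 + 28 = 568.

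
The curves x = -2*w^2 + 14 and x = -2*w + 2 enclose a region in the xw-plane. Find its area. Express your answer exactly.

Both boundary curves give x as a function of w, so integrate with respect to w. Setting them equal: -2*w^2 + 2*w + 12 = 0, i.e. -2*(w - 3)*(w + 2) = 0, so they meet at w = -2, 3.
For w in [-2, 3], x = -2*w^2 + 14 is on the right; area = ∫[-2,3] (-2*w^2 + 2*w + 12) dw = 125/3.

125/3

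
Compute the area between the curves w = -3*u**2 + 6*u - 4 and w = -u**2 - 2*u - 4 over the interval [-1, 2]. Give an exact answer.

The difference (-3*u**2 + 6*u - 4) - (-u**2 - 2*u - 4) = -2*u**2 + 8*u changes sign at u = 0 inside [-1, 2], so split the integral there.
∫[-1,0] (-2*u**2 + 8*u) du = -14/3; the area of that piece is 14/3.
∫[0,2] (-2*u**2 + 8*u) du = 32/3.
Total area = 14/3 + 32/3 = 46/3.

46/3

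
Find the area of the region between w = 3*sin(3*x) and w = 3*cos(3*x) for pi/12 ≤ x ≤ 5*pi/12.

2*sqrt(2)

On [pi/12, 5*pi/12], (3*sin(3*x)) - (3*cos(3*x)) = 3*sin(3*x) - 3*cos(3*x) is ≥ 0 throughout, so the area is a single integral of |3*sin(3*x) - 3*cos(3*x)|.
∫[pi/12,5*pi/12] (3*sin(3*x) - 3*cos(3*x)) dx = 2*sqrt(2).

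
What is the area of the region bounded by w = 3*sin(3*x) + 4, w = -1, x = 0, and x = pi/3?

2 + 5*pi/3

On [0, pi/3], (3*sin(3*x) + 4) - (-1) = 3*sin(3*x) + 5 is ≥ 0 throughout, so the area is a single integral of |3*sin(3*x) + 5|.
∫[0,pi/3] (3*sin(3*x) + 5) dx = 2 + 5*pi/3.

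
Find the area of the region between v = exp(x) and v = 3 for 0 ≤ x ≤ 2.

-11 + 6*log(3) + exp(2)

The difference (exp(x)) - (3) = exp(x) - 3 changes sign at x = log(3) inside [0, 2], so split the integral there.
∫[0,log(3)] (exp(x) - 3) dx = 2 - log(27); the area of that piece is -2 + log(27).
∫[log(3),2] (exp(x) - 3) dx = -9 + 3*log(3) + exp(2).
Total area = (-2 + log(27)) + (-9 + 3*log(3) + exp(2)) = -11 + 6*log(3) + exp(2).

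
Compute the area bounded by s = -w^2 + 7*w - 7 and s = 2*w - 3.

Both boundary curves give s as a function of w, so integrate with respect to w. Setting them equal: -w^2 + 5*w - 4 = 0, i.e. -(w - 4)*(w - 1) = 0, so they meet at w = 1, 4.
For w in [1, 4], s = -w^2 + 7*w - 7 is on the right; area = ∫[1,4] (-w^2 + 5*w - 4) dw = 9/2.

9/2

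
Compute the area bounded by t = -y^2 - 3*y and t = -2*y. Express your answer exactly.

Both boundary curves give t as a function of y, so integrate with respect to y. Setting them equal: -y^2 - y = 0, i.e. -y*(y + 1) = 0, so they meet at y = -1, 0.
For y in [-1, 0], t = -y^2 - 3*y is on the right; area = ∫[-1,0] (-y^2 - y) dy = 1/6.

1/6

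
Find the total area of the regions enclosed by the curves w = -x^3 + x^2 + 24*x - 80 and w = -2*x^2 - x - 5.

524

Set the curves equal: -x^3 + x^2 + 24*x - 80 = -2*x^2 - x - 5, so -x^3 + 3*x^2 + 25*x - 75 = 0, which factors as -(x - 5)*(x - 3)*(x + 5) = 0. The curves meet at x = -5, 3, 5.
On [-5, 3], w = -2*x^2 - x - 5 is on top; that piece has area ∫[-5,3] (-(-x^3 + 3*x^2 + 25*x - 75)) dx = 512.
On [3, 5], w = -x^3 + x^2 + 24*x - 80 is on top; that piece has area ∫[3,5] (-x^3 + 3*x^2 + 25*x - 75) dx = 12.
Total enclosed area = 512 + 12 = 524.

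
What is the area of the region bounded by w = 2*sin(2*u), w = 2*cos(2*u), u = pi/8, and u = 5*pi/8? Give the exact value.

2*sqrt(2)

On [pi/8, 5*pi/8], (2*sin(2*u)) - (2*cos(2*u)) = 2*sin(2*u) - 2*cos(2*u) is ≥ 0 throughout, so the area is a single integral of |2*sin(2*u) - 2*cos(2*u)|.
∫[pi/8,5*pi/8] (2*sin(2*u) - 2*cos(2*u)) du = 2*sqrt(2).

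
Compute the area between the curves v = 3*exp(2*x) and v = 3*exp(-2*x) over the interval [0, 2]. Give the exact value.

On [0, 2], (3*exp(2*x)) - (3*exp(-2*x)) = 3*exp(2*x) - 3*exp(-2*x) is ≥ 0 throughout, so the area is a single integral of |3*exp(2*x) - 3*exp(-2*x)|.
∫[0,2] (3*exp(2*x) - 3*exp(-2*x)) dx = -3 + 3*exp(-4)/2 + 3*exp(4)/2.

-3 + 3*exp(-4)/2 + 3*exp(4)/2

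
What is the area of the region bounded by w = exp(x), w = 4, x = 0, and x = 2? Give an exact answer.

-15 + exp(2) + 16*log(2)

The difference (exp(x)) - (4) = exp(x) - 4 changes sign at x = log(4) inside [0, 2], so split the integral there.
∫[0,log(4)] (exp(x) - 4) dx = 3 - log(256); the area of that piece is -3 + log(256).
∫[log(4),2] (exp(x) - 4) dx = -12 + 8*log(2) + exp(2).
Total area = (-3 + log(256)) + (-12 + 8*log(2) + exp(2)) = -15 + exp(2) + 16*log(2).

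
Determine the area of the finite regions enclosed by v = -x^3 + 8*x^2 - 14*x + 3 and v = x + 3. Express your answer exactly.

Set the curves equal: -x^3 + 8*x^2 - 14*x + 3 = x + 3, so -x^3 + 8*x^2 - 15*x = 0, which factors as -x*(x - 5)*(x - 3) = 0. The curves meet at x = 0, 3, 5.
On [0, 3], v = x + 3 is on top; that piece has area ∫[0,3] (-(-x^3 + 8*x^2 - 15*x)) dx = 63/4.
On [3, 5], v = -x^3 + 8*x^2 - 14*x + 3 is on top; that piece has area ∫[3,5] (-x^3 + 8*x^2 - 15*x) dx = 16/3.
Total enclosed area = 63/4 + 16/3 = 253/12.

253/12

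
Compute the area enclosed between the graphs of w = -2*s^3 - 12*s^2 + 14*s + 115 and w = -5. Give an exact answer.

Set the curves equal: -2*s^3 - 12*s^2 + 14*s + 115 = -5, so -2*s^3 - 12*s^2 + 14*s + 120 = 0, which factors as -2*(s - 3)*(s + 4)*(s + 5) = 0. The curves meet at s = -5, -4, 3.
On [-5, -4], w = -5 is on top; that piece has area ∫[-5,-4] (-(-2*s^3 - 12*s^2 + 14*s + 120)) ds = 5/2.
On [-4, 3], w = -2*s^3 - 12*s^2 + 14*s + 115 is on top; that piece has area ∫[-4,3] (-2*s^3 - 12*s^2 + 14*s + 120) ds = 1029/2.
Total enclosed area = 5/2 + 1029/2 = 517.

517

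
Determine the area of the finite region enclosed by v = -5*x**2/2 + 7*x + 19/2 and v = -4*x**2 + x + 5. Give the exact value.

Set the curves equal: -5*x**2/2 + 7*x + 19/2 = -4*x**2 + x + 5, so 3*x**2/2 + 6*x + 9/2 = 0, which factors as 3*(x + 1)*(x + 3)/2 = 0. The curves meet at x = -3, -1.
On [-3, -1], v = -4*x**2 + x + 5 is on top; that piece has area ∫[-3,-1] (-(3*x**2/2 + 6*x + 9/2)) dx = 2.

2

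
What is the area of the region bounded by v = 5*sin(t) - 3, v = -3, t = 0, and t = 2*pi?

The difference (5*sin(t) - 3) - (-3) = 5*sin(t) changes sign at t = pi inside [0, 2*pi], so split the integral there.
∫[0,pi] (5*sin(t)) dt = 10.
∫[pi,2*pi] (5*sin(t)) dt = -10; the area of that piece is 10.
Total area = 10 + 10 = 20.

20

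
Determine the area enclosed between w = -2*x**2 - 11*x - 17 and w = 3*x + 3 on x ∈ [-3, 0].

The difference (-2*x**2 - 11*x - 17) - (3*x + 3) = -2*x**2 - 14*x - 20 changes sign at x = -2 inside [-3, 0], so split the integral there.
∫[-3,-2] (-2*x**2 - 14*x - 20) dx = 7/3.
∫[-2,0] (-2*x**2 - 14*x - 20) dx = -52/3; the area of that piece is 52/3.
Total area = 7/3 + 52/3 = 59/3.

59/3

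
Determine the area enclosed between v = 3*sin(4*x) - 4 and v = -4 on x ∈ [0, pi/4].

3/2

On [0, pi/4], (3*sin(4*x) - 4) - (-4) = 3*sin(4*x) is ≥ 0 throughout, so the area is a single integral of |3*sin(4*x)|.
∫[0,pi/4] (3*sin(4*x)) dx = 3/2.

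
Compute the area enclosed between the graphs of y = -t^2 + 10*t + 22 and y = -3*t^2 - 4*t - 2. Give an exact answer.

Set the curves equal: -t^2 + 10*t + 22 = -3*t^2 - 4*t - 2, so 2*t^2 + 14*t + 24 = 0, which factors as 2*(t + 3)*(t + 4) = 0. The curves meet at t = -4, -3.
On [-4, -3], y = -3*t^2 - 4*t - 2 is on top; that piece has area ∫[-4,-3] (-(2*t^2 + 14*t + 24)) dt = 1/3.

1/3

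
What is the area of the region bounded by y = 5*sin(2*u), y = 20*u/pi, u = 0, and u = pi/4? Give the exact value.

5/2 - 5*pi/8

On [0, pi/4], (5*sin(2*u)) - (20*u/pi) = -20*u/pi + 5*sin(2*u) is ≥ 0 throughout, so the area is a single integral of |-20*u/pi + 5*sin(2*u)|.
∫[0,pi/4] (-20*u/pi + 5*sin(2*u)) du = 5/2 - 5*pi/8.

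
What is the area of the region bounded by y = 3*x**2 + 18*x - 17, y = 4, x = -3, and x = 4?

263

The difference (3*x**2 + 18*x - 17) - (4) = 3*x**2 + 18*x - 21 changes sign at x = 1 inside [-3, 4], so split the integral there.
∫[-3,1] (3*x**2 + 18*x - 21) dx = -128; the area of that piece is 128.
∫[1,4] (3*x**2 + 18*x - 21) dx = 135.
Total area = 128 + 135 = 263.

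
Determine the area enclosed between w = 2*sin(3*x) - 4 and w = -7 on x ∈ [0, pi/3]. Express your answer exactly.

4/3 + pi

On [0, pi/3], (2*sin(3*x) - 4) - (-7) = 2*sin(3*x) + 3 is ≥ 0 throughout, so the area is a single integral of |2*sin(3*x) + 3|.
∫[0,pi/3] (2*sin(3*x) + 3) dx = 4/3 + pi.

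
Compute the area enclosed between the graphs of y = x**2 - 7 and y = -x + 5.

Set the curves equal: x**2 - 7 = -x + 5, so x**2 + x - 12 = 0, which factors as (x - 3)*(x + 4) = 0. The curves meet at x = -4, 3.
On [-4, 3], y = -x + 5 is on top; that piece has area ∫[-4,3] (-(x**2 + x - 12)) dx = 343/6.

343/6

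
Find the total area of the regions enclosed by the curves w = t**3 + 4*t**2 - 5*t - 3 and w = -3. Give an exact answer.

Set the curves equal: t**3 + 4*t**2 - 5*t - 3 = -3, so t**3 + 4*t**2 - 5*t = 0, which factors as t*(t - 1)*(t + 5) = 0. The curves meet at t = -5, 0, 1.
On [-5, 0], w = t**3 + 4*t**2 - 5*t - 3 is on top; that piece has area ∫[-5,0] (t**3 + 4*t**2 - 5*t) dt = 875/12.
On [0, 1], w = -3 is on top; that piece has area ∫[0,1] (-(t**3 + 4*t**2 - 5*t)) dt = 11/12.
Total enclosed area = 875/12 + 11/12 = 443/6.

443/6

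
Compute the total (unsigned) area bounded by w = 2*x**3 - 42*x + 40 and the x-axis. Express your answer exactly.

999/2

The curve meets the x-axis where 2*x**3 - 42*x + 40 = 0, i.e. 2*(x - 4)*(x - 1)*(x + 5) = 0, at x = -5, 1, 4.
On [-5, 1] the curve lies above the axis; ∫[-5,1] (2*x**3 - 42*x + 40) dx = 432, giving area 432.
On [1, 4] the curve lies below the axis; ∫[1,4] (2*x**3 - 42*x + 40) dx = -135/2, giving area 135/2.
Total area = 432 + 135/2 = 999/2.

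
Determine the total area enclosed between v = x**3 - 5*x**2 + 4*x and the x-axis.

71/6

The curve meets the x-axis where x**3 - 5*x**2 + 4*x = 0, i.e. x*(x - 4)*(x - 1) = 0, at x = 0, 1, 4.
On [0, 1] the curve lies above the axis; ∫[0,1] (x**3 - 5*x**2 + 4*x) dx = 7/12, giving area 7/12.
On [1, 4] the curve lies below the axis; ∫[1,4] (x**3 - 5*x**2 + 4*x) dx = -45/4, giving area 45/4.
Total area = 7/12 + 45/4 = 71/6.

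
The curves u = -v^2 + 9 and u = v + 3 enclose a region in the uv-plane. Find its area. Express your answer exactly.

125/6

Both boundary curves give u as a function of v, so integrate with respect to v. Setting them equal: -v^2 - v + 6 = 0, i.e. -(v - 2)*(v + 3) = 0, so they meet at v = -3, 2.
For v in [-3, 2], u = -v^2 + 9 is on the right; area = ∫[-3,2] (-v^2 - v + 6) dv = 125/6.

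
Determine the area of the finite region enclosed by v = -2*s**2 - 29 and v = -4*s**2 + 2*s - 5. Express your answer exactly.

343/3

Set the curves equal: -2*s**2 - 29 = -4*s**2 + 2*s - 5, so 2*s**2 - 2*s - 24 = 0, which factors as 2*(s - 4)*(s + 3) = 0. The curves meet at s = -3, 4.
On [-3, 4], v = -4*s**2 + 2*s - 5 is on top; that piece has area ∫[-3,4] (-(2*s**2 - 2*s - 24)) ds = 343/3.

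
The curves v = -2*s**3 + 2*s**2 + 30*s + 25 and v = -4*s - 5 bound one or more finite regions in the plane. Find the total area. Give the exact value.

Set the curves equal: -2*s**3 + 2*s**2 + 30*s + 25 = -4*s - 5, so -2*s**3 + 2*s**2 + 34*s + 30 = 0, which factors as -2*(s - 5)*(s + 1)*(s + 3) = 0. The curves meet at s = -3, -1, 5.
On [-3, -1], v = -4*s - 5 is on top; that piece has area ∫[-3,-1] (-(-2*s**3 + 2*s**2 + 34*s + 30)) ds = 56/3.
On [-1, 5], v = -2*s**3 + 2*s**2 + 30*s + 25 is on top; that piece has area ∫[-1,5] (-2*s**3 + 2*s**2 + 34*s + 30) ds = 360.
Total enclosed area = 56/3 + 360 = 1136/3.

1136/3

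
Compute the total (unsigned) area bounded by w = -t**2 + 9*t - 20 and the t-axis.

1/6

The curve meets the t-axis where -t**2 + 9*t - 20 = 0, i.e. -(t - 5)*(t - 4) = 0, at t = 4, 5.
On [4, 5] the curve lies above the axis; ∫[4,5] (-t**2 + 9*t - 20) dt = 1/6, giving area 1/6.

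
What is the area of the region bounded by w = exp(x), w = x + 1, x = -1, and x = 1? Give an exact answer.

-2 - exp(-1) + exp(1)

On [-1, 1], (exp(x)) - (x + 1) = -x + exp(x) - 1 is ≥ 0 throughout, so the area is a single integral of |-x + exp(x) - 1|.
∫[-1,1] (-x + exp(x) - 1) dx = -2 - exp(-1) + exp(1).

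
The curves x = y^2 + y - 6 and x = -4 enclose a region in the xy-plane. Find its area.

Both boundary curves give x as a function of y, so integrate with respect to y. Setting them equal: y^2 + y - 2 = 0, i.e. (y - 1)*(y + 2) = 0, so they meet at y = -2, 1.
For y in [-2, 1], x = y^2 + y - 6 is on the left; area = ∫[-2,1] (-(y^2 + y - 2)) dy = 9/2.

9/2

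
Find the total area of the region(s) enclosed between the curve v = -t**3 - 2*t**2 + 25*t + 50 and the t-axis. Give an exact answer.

2459/6

The curve meets the t-axis where -t**3 - 2*t**2 + 25*t + 50 = 0, i.e. -(t - 5)*(t + 2)*(t + 5) = 0, at t = -5, -2, 5.
On [-5, -2] the curve lies below the axis; ∫[-5,-2] (-t**3 - 2*t**2 + 25*t + 50) dt = -153/4, giving area 153/4.
On [-2, 5] the curve lies above the axis; ∫[-2,5] (-t**3 - 2*t**2 + 25*t + 50) dt = 4459/12, giving area 4459/12.
Total area = 153/4 + 4459/12 = 2459/6.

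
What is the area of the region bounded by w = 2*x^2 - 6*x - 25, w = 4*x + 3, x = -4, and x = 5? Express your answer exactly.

761/3

The difference (2*x^2 - 6*x - 25) - (4*x + 3) = 2*x^2 - 10*x - 28 changes sign at x = -2 inside [-4, 5], so split the integral there.
∫[-4,-2] (2*x^2 - 10*x - 28) dx = 124/3.
∫[-2,5] (2*x^2 - 10*x - 28) dx = -637/3; the area of that piece is 637/3.
Total area = 124/3 + 637/3 = 761/3.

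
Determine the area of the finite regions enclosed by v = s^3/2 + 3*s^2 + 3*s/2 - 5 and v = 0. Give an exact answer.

Set the curves equal: s^3/2 + 3*s^2 + 3*s/2 - 5 = 0, so s^3/2 + 3*s^2 + 3*s/2 - 5 = 0, which factors as (s - 1)*(s + 2)*(s + 5)/2 = 0. The curves meet at s = -5, -2, 1.
On [-5, -2], v = s^3/2 + 3*s^2 + 3*s/2 - 5 is on top; that piece has area ∫[-5,-2] (s^3/2 + 3*s^2 + 3*s/2 - 5) ds = 81/8.
On [-2, 1], v = 0 is on top; that piece has area ∫[-2,1] (-(s^3/2 + 3*s^2 + 3*s/2 - 5)) ds = 81/8.
Total enclosed area = 81/8 + 81/8 = 81/4.

81/4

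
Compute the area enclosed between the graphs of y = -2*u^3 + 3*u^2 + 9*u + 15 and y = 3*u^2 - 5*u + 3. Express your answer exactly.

Set the curves equal: -2*u^3 + 3*u^2 + 9*u + 15 = 3*u^2 - 5*u + 3, so -2*u^3 + 14*u + 12 = 0, which factors as -2*(u - 3)*(u + 1)*(u + 2) = 0. The curves meet at u = -2, -1, 3.
On [-2, -1], y = 3*u^2 - 5*u + 3 is on top; that piece has area ∫[-2,-1] (-(-2*u^3 + 14*u + 12)) du = 3/2.
On [-1, 3], y = -2*u^3 + 3*u^2 + 9*u + 15 is on top; that piece has area ∫[-1,3] (-2*u^3 + 14*u + 12) du = 64.
Total enclosed area = 3/2 + 64 = 131/2.

131/2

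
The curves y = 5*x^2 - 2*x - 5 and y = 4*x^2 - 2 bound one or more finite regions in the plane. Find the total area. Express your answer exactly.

32/3

Set the curves equal: 5*x^2 - 2*x - 5 = 4*x^2 - 2, so x^2 - 2*x - 3 = 0, which factors as (x - 3)*(x + 1) = 0. The curves meet at x = -1, 3.
On [-1, 3], y = 4*x^2 - 2 is on top; that piece has area ∫[-1,3] (-(x^2 - 2*x - 3)) dx = 32/3.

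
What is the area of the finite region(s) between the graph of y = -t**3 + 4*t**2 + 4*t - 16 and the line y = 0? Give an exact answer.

148/3

The curve meets the t-axis where -t**3 + 4*t**2 + 4*t - 16 = 0, i.e. -(t - 4)*(t - 2)*(t + 2) = 0, at t = -2, 2, 4.
On [-2, 2] the curve lies below the axis; ∫[-2,2] (-t**3 + 4*t**2 + 4*t - 16) dt = -128/3, giving area 128/3.
On [2, 4] the curve lies above the axis; ∫[2,4] (-t**3 + 4*t**2 + 4*t - 16) dt = 20/3, giving area 20/3.
Total area = 128/3 + 20/3 = 148/3.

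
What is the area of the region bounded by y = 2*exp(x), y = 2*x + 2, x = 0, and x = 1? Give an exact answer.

-5 + 2*exp(1)

On [0, 1], (2*exp(x)) - (2*x + 2) = -2*x + 2*exp(x) - 2 is ≥ 0 throughout, so the area is a single integral of |-2*x + 2*exp(x) - 2|.
∫[0,1] (-2*x + 2*exp(x) - 2) dx = -5 + 2*exp(1).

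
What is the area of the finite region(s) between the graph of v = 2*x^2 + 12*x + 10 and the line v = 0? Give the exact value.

64/3

The curve meets the x-axis where 2*x^2 + 12*x + 10 = 0, i.e. 2*(x + 1)*(x + 5) = 0, at x = -5, -1.
On [-5, -1] the curve lies below the axis; ∫[-5,-1] (2*x^2 + 12*x + 10) dx = -64/3, giving area 64/3.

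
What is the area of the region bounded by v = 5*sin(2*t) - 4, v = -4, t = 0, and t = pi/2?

On [0, pi/2], (5*sin(2*t) - 4) - (-4) = 5*sin(2*t) is ≥ 0 throughout, so the area is a single integral of |5*sin(2*t)|.
∫[0,pi/2] (5*sin(2*t)) dt = 5.

5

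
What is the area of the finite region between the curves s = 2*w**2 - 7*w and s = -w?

Both boundary curves give s as a function of w, so integrate with respect to w. Setting them equal: 2*w**2 - 6*w = 0, i.e. 2*w*(w - 3) = 0, so they meet at w = 0, 3.
For w in [0, 3], s = 2*w**2 - 7*w is on the left; area = ∫[0,3] (-(2*w**2 - 6*w)) dw = 9.

9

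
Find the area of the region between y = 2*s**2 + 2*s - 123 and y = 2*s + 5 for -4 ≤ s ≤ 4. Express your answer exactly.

2816/3

On [-4, 4], (2*s**2 + 2*s - 123) - (2*s + 5) = 2*s**2 - 128 is ≤ 0 throughout, so the area is a single integral of |2*s**2 - 128|.
∫[-4,4] (2*s**2 - 128) ds = -2816/3; the area of that piece is 2816/3.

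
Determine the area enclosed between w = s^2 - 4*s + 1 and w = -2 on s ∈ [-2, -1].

On [-2, -1], (s^2 - 4*s + 1) - (-2) = s^2 - 4*s + 3 is ≥ 0 throughout, so the area is a single integral of |s^2 - 4*s + 3|.
∫[-2,-1] (s^2 - 4*s + 3) ds = 34/3.

34/3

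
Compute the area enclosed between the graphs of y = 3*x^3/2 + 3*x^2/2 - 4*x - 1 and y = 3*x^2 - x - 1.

37/8

Set the curves equal: 3*x^3/2 + 3*x^2/2 - 4*x - 1 = 3*x^2 - x - 1, so 3*x^3/2 - 3*x^2/2 - 3*x = 0, which factors as 3*x*(x - 2)*(x + 1)/2 = 0. The curves meet at x = -1, 0, 2.
On [-1, 0], y = 3*x^3/2 + 3*x^2/2 - 4*x - 1 is on top; that piece has area ∫[-1,0] (3*x^3/2 - 3*x^2/2 - 3*x) dx = 5/8.
On [0, 2], y = 3*x^2 - x - 1 is on top; that piece has area ∫[0,2] (-(3*x^3/2 - 3*x^2/2 - 3*x)) dx = 4.
Total enclosed area = 5/8 + 4 = 37/8.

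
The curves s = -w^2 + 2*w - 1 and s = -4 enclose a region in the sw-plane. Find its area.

Both boundary curves give s as a function of w, so integrate with respect to w. Setting them equal: -w^2 + 2*w + 3 = 0, i.e. -(w - 3)*(w + 1) = 0, so they meet at w = -1, 3.
For w in [-1, 3], s = -w^2 + 2*w - 1 is on the right; area = ∫[-1,3] (-w^2 + 2*w + 3) dw = 32/3.

32/3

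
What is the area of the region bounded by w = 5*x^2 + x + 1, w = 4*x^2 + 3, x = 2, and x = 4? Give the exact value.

62/3

On [2, 4], (5*x^2 + x + 1) - (4*x^2 + 3) = x^2 + x - 2 is ≥ 0 throughout, so the area is a single integral of |x^2 + x - 2|.
∫[2,4] (x^2 + x - 2) dx = 62/3.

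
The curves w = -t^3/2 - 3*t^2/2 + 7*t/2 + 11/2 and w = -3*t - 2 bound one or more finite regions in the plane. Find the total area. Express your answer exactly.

Set the curves equal: -t^3/2 - 3*t^2/2 + 7*t/2 + 11/2 = -3*t - 2, so -t^3/2 - 3*t^2/2 + 13*t/2 + 15/2 = 0, which factors as -(t - 3)*(t + 1)*(t + 5)/2 = 0. The curves meet at t = -5, -1, 3.
On [-5, -1], w = -3*t - 2 is on top; that piece has area ∫[-5,-1] (-(-t^3/2 - 3*t^2/2 + 13*t/2 + 15/2)) dt = 32.
On [-1, 3], w = -t^3/2 - 3*t^2/2 + 7*t/2 + 11/2 is on top; that piece has area ∫[-1,3] (-t^3/2 - 3*t^2/2 + 13*t/2 + 15/2) dt = 32.
Total enclosed area = 32 + 32 = 64.

64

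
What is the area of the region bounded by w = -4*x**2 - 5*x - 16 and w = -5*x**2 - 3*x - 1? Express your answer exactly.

Set the curves equal: -4*x**2 - 5*x - 16 = -5*x**2 - 3*x - 1, so x**2 - 2*x - 15 = 0, which factors as (x - 5)*(x + 3) = 0. The curves meet at x = -3, 5.
On [-3, 5], w = -5*x**2 - 3*x - 1 is on top; that piece has area ∫[-3,5] (-(x**2 - 2*x - 15)) dx = 256/3.

256/3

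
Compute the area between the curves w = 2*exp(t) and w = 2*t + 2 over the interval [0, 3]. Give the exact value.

On [0, 3], (2*exp(t)) - (2*t + 2) = -2*t + 2*exp(t) - 2 is ≥ 0 throughout, so the area is a single integral of |-2*t + 2*exp(t) - 2|.
∫[0,3] (-2*t + 2*exp(t) - 2) dt = -17 + 2*exp(3).

-17 + 2*exp(3)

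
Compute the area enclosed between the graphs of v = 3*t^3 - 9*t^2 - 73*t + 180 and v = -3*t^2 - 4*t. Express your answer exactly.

Set the curves equal: 3*t^3 - 9*t^2 - 73*t + 180 = -3*t^2 - 4*t, so 3*t^3 - 6*t^2 - 69*t + 180 = 0, which factors as 3*(t - 4)*(t - 3)*(t + 5) = 0. The curves meet at t = -5, 3, 4.
On [-5, 3], v = 3*t^3 - 9*t^2 - 73*t + 180 is on top; that piece has area ∫[-5,3] (3*t^3 - 6*t^2 - 69*t + 180) dt = 1280.
On [3, 4], v = -3*t^2 - 4*t is on top; that piece has area ∫[3,4] (-(3*t^3 - 6*t^2 - 69*t + 180)) dt = 17/4.
Total enclosed area = 1280 + 17/4 = 5137/4.

5137/4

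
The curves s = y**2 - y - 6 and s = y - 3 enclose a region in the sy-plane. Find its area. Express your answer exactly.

32/3

Both boundary curves give s as a function of y, so integrate with respect to y. Setting them equal: y**2 - 2*y - 3 = 0, i.e. (y - 3)*(y + 1) = 0, so they meet at y = -1, 3.
For y in [-1, 3], s = y**2 - y - 6 is on the left; area = ∫[-1,3] (-(y**2 - 2*y - 3)) dy = 32/3.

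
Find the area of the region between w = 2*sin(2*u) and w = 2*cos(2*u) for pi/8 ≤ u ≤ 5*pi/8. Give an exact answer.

2*sqrt(2)

On [pi/8, 5*pi/8], (2*sin(2*u)) - (2*cos(2*u)) = 2*sin(2*u) - 2*cos(2*u) is ≥ 0 throughout, so the area is a single integral of |2*sin(2*u) - 2*cos(2*u)|.
∫[pi/8,5*pi/8] (2*sin(2*u) - 2*cos(2*u)) du = 2*sqrt(2).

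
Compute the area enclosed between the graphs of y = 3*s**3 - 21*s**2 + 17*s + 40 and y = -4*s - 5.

148

Set the curves equal: 3*s**3 - 21*s**2 + 17*s + 40 = -4*s - 5, so 3*s**3 - 21*s**2 + 21*s + 45 = 0, which factors as 3*(s - 5)*(s - 3)*(s + 1) = 0. The curves meet at s = -1, 3, 5.
On [-1, 3], y = 3*s**3 - 21*s**2 + 17*s + 40 is on top; that piece has area ∫[-1,3] (3*s**3 - 21*s**2 + 21*s + 45) ds = 128.
On [3, 5], y = -4*s - 5 is on top; that piece has area ∫[3,5] (-(3*s**3 - 21*s**2 + 21*s + 45)) ds = 20.
Total enclosed area = 128 + 20 = 148.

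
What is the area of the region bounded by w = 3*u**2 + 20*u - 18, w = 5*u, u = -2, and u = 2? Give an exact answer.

The difference (3*u**2 + 20*u - 18) - (5*u) = 3*u**2 + 15*u - 18 changes sign at u = 1 inside [-2, 2], so split the integral there.
∫[-2,1] (3*u**2 + 15*u - 18) du = -135/2; the area of that piece is 135/2.
∫[1,2] (3*u**2 + 15*u - 18) du = 23/2.
Total area = 135/2 + 23/2 = 79.

79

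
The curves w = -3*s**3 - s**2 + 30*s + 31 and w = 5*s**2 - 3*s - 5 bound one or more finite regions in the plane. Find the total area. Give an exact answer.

Set the curves equal: -3*s**3 - s**2 + 30*s + 31 = 5*s**2 - 3*s - 5, so -3*s**3 - 6*s**2 + 33*s + 36 = 0, which factors as -3*(s - 3)*(s + 1)*(s + 4) = 0. The curves meet at s = -4, -1, 3.
On [-4, -1], w = 5*s**2 - 3*s - 5 is on top; that piece has area ∫[-4,-1] (-(-3*s**3 - 6*s**2 + 33*s + 36)) ds = 297/4.
On [-1, 3], w = -3*s**3 - s**2 + 30*s + 31 is on top; that piece has area ∫[-1,3] (-3*s**3 - 6*s**2 + 33*s + 36) ds = 160.
Total enclosed area = 297/4 + 160 = 937/4.

937/4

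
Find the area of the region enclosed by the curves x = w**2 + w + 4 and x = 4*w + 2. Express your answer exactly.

1/6

Both boundary curves give x as a function of w, so integrate with respect to w. Setting them equal: w**2 - 3*w + 2 = 0, i.e. (w - 2)*(w - 1) = 0, so they meet at w = 1, 2.
For w in [1, 2], x = w**2 + w + 4 is on the left; area = ∫[1,2] (-(w**2 - 3*w + 2)) dw = 1/6.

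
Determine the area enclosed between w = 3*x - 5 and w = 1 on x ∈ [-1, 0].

15/2

On [-1, 0], (3*x - 5) - (1) = 3*x - 6 is ≤ 0 throughout, so the area is a single integral of |3*x - 6|.
∫[-1,0] (3*x - 6) dx = -15/2; the area of that piece is 15/2.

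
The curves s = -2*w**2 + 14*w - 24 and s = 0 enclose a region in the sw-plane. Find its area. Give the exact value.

Both boundary curves give s as a function of w, so integrate with respect to w. Setting them equal: -2*w**2 + 14*w - 24 = 0, i.e. -2*(w - 4)*(w - 3) = 0, so they meet at w = 3, 4.
For w in [3, 4], s = -2*w**2 + 14*w - 24 is on the right; area = ∫[3,4] (-2*w**2 + 14*w - 24) dw = 1/3.

1/3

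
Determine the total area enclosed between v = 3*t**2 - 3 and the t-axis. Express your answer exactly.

The curve meets the t-axis where 3*t**2 - 3 = 0, i.e. 3*(t - 1)*(t + 1) = 0, at t = -1, 1.
On [-1, 1] the curve lies below the axis; ∫[-1,1] (3*t**2 - 3) dt = -4, giving area 4.

4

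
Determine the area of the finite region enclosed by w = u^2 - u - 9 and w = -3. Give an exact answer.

125/6

Set the curves equal: u^2 - u - 9 = -3, so u^2 - u - 6 = 0, which factors as (u - 3)*(u + 2) = 0. The curves meet at u = -2, 3.
On [-2, 3], w = -3 is on top; that piece has area ∫[-2,3] (-(u^2 - u - 6)) du = 125/6.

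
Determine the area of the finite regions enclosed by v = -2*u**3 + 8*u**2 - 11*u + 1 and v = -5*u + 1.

37/6

Set the curves equal: -2*u**3 + 8*u**2 - 11*u + 1 = -5*u + 1, so -2*u**3 + 8*u**2 - 6*u = 0, which factors as -2*u*(u - 3)*(u - 1) = 0. The curves meet at u = 0, 1, 3.
On [0, 1], v = -5*u + 1 is on top; that piece has area ∫[0,1] (-(-2*u**3 + 8*u**2 - 6*u)) du = 5/6.
On [1, 3], v = -2*u**3 + 8*u**2 - 11*u + 1 is on top; that piece has area ∫[1,3] (-2*u**3 + 8*u**2 - 6*u) du = 16/3.
Total enclosed area = 5/6 + 16/3 = 37/6.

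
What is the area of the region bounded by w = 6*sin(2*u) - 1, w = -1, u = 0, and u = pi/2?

On [0, pi/2], (6*sin(2*u) - 1) - (-1) = 6*sin(2*u) is ≥ 0 throughout, so the area is a single integral of |6*sin(2*u)|.
∫[0,pi/2] (6*sin(2*u)) du = 6.

6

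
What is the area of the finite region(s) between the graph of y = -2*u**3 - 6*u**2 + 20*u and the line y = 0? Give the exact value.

The curve meets the u-axis where -2*u**3 - 6*u**2 + 20*u = 0, i.e. -2*u*(u - 2)*(u + 5) = 0, at u = -5, 0, 2.
On [-5, 0] the curve lies below the axis; ∫[-5,0] (-2*u**3 - 6*u**2 + 20*u) du = -375/2, giving area 375/2.
On [0, 2] the curve lies above the axis; ∫[0,2] (-2*u**3 - 6*u**2 + 20*u) du = 16, giving area 16.
Total area = 375/2 + 16 = 407/2.

407/2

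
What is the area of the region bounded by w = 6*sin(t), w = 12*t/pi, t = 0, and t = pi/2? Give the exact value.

6 - 3*pi/2

On [0, pi/2], (6*sin(t)) - (12*t/pi) = -12*t/pi + 6*sin(t) is ≥ 0 throughout, so the area is a single integral of |-12*t/pi + 6*sin(t)|.
∫[0,pi/2] (-12*t/pi + 6*sin(t)) dt = 6 - 3*pi/2.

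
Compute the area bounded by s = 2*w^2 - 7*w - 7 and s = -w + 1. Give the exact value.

Both boundary curves give s as a function of w, so integrate with respect to w. Setting them equal: 2*w^2 - 6*w - 8 = 0, i.e. 2*(w - 4)*(w + 1) = 0, so they meet at w = -1, 4.
For w in [-1, 4], s = 2*w^2 - 7*w - 7 is on the left; area = ∫[-1,4] (-(2*w^2 - 6*w - 8)) dw = 125/3.

125/3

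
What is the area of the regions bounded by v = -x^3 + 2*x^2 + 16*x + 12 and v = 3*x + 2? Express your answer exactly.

1741/12

Set the curves equal: -x^3 + 2*x^2 + 16*x + 12 = 3*x + 2, so -x^3 + 2*x^2 + 13*x + 10 = 0, which factors as -(x - 5)*(x + 1)*(x + 2) = 0. The curves meet at x = -2, -1, 5.
On [-2, -1], v = 3*x + 2 is on top; that piece has area ∫[-2,-1] (-(-x^3 + 2*x^2 + 13*x + 10)) dx = 13/12.
On [-1, 5], v = -x^3 + 2*x^2 + 16*x + 12 is on top; that piece has area ∫[-1,5] (-x^3 + 2*x^2 + 13*x + 10) dx = 144.
Total enclosed area = 13/12 + 144 = 1741/12.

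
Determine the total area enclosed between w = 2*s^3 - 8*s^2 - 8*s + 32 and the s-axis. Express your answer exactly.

The curve meets the s-axis where 2*s^3 - 8*s^2 - 8*s + 32 = 0, i.e. 2*(s - 4)*(s - 2)*(s + 2) = 0, at s = -2, 2, 4.
On [-2, 2] the curve lies above the axis; ∫[-2,2] (2*s^3 - 8*s^2 - 8*s + 32) ds = 256/3, giving area 256/3.
On [2, 4] the curve lies below the axis; ∫[2,4] (2*s^3 - 8*s^2 - 8*s + 32) ds = -40/3, giving area 40/3.
Total area = 256/3 + 40/3 = 296/3.

296/3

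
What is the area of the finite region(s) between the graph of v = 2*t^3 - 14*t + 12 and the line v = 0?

The curve meets the t-axis where 2*t^3 - 14*t + 12 = 0, i.e. 2*(t - 2)*(t - 1)*(t + 3) = 0, at t = -3, 1, 2.
On [-3, 1] the curve lies above the axis; ∫[-3,1] (2*t^3 - 14*t + 12) dt = 64, giving area 64.
On [1, 2] the curve lies below the axis; ∫[1,2] (2*t^3 - 14*t + 12) dt = -3/2, giving area 3/2.
Total area = 64 + 3/2 = 131/2.

131/2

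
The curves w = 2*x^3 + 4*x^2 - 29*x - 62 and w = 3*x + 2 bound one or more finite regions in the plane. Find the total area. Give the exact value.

1136/3

Set the curves equal: 2*x^3 + 4*x^2 - 29*x - 62 = 3*x + 2, so 2*x^3 + 4*x^2 - 32*x - 64 = 0, which factors as 2*(x - 4)*(x + 2)*(x + 4) = 0. The curves meet at x = -4, -2, 4.
On [-4, -2], w = 2*x^3 + 4*x^2 - 29*x - 62 is on top; that piece has area ∫[-4,-2] (2*x^3 + 4*x^2 - 32*x - 64) dx = 56/3.
On [-2, 4], w = 3*x + 2 is on top; that piece has area ∫[-2,4] (-(2*x^3 + 4*x^2 - 32*x - 64)) dx = 360.
Total enclosed area = 56/3 + 360 = 1136/3.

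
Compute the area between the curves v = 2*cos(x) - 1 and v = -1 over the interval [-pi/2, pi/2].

On [-pi/2, pi/2], (2*cos(x) - 1) - (-1) = 2*cos(x) is ≥ 0 throughout, so the area is a single integral of |2*cos(x)|.
∫[-pi/2,pi/2] (2*cos(x)) dx = 4.

4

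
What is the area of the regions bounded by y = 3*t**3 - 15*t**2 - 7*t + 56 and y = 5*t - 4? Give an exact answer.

Set the curves equal: 3*t**3 - 15*t**2 - 7*t + 56 = 5*t - 4, so 3*t**3 - 15*t**2 - 12*t + 60 = 0, which factors as 3*(t - 5)*(t - 2)*(t + 2) = 0. The curves meet at t = -2, 2, 5.
On [-2, 2], y = 3*t**3 - 15*t**2 - 7*t + 56 is on top; that piece has area ∫[-2,2] (3*t**3 - 15*t**2 - 12*t + 60) dt = 160.
On [2, 5], y = 5*t - 4 is on top; that piece has area ∫[2,5] (-(3*t**3 - 15*t**2 - 12*t + 60)) dt = 297/4.
Total enclosed area = 160 + 297/4 = 937/4.

937/4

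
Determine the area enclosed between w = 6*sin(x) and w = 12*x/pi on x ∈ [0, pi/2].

On [0, pi/2], (6*sin(x)) - (12*x/pi) = -12*x/pi + 6*sin(x) is ≥ 0 throughout, so the area is a single integral of |-12*x/pi + 6*sin(x)|.
∫[0,pi/2] (-12*x/pi + 6*sin(x)) dx = 6 - 3*pi/2.

6 - 3*pi/2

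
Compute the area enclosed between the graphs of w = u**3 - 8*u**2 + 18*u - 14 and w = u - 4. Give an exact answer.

Set the curves equal: u**3 - 8*u**2 + 18*u - 14 = u - 4, so u**3 - 8*u**2 + 17*u - 10 = 0, which factors as (u - 5)*(u - 2)*(u - 1) = 0. The curves meet at u = 1, 2, 5.
On [1, 2], w = u**3 - 8*u**2 + 18*u - 14 is on top; that piece has area ∫[1,2] (u**3 - 8*u**2 + 17*u - 10) du = 7/12.
On [2, 5], w = u - 4 is on top; that piece has area ∫[2,5] (-(u**3 - 8*u**2 + 17*u - 10)) du = 45/4.
Total enclosed area = 7/12 + 45/4 = 71/6.

71/6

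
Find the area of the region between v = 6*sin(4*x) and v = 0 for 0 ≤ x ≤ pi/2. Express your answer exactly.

The difference (6*sin(4*x)) - (0) = 6*sin(4*x) changes sign at x = pi/4 inside [0, pi/2], so split the integral there.
∫[0,pi/4] (6*sin(4*x)) dx = 3.
∫[pi/4,pi/2] (6*sin(4*x)) dx = -3; the area of that piece is 3.
Total area = 3 + 3 = 6.

6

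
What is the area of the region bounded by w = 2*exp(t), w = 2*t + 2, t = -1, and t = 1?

On [-1, 1], (2*exp(t)) - (2*t + 2) = -2*t + 2*exp(t) - 2 is ≥ 0 throughout, so the area is a single integral of |-2*t + 2*exp(t) - 2|.
∫[-1,1] (-2*t + 2*exp(t) - 2) dt = -4 - 2*exp(-1) + 2*exp(1).

-4 - 2*exp(-1) + 2*exp(1)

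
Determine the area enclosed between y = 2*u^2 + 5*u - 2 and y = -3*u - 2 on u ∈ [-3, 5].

The difference (2*u^2 + 5*u - 2) - (-3*u - 2) = 2*u^2 + 8*u changes sign at u = 0 inside [-3, 5], so split the integral there.
∫[-3,0] (2*u^2 + 8*u) du = -18; the area of that piece is 18.
∫[0,5] (2*u^2 + 8*u) du = 550/3.
Total area = 18 + 550/3 = 604/3.

604/3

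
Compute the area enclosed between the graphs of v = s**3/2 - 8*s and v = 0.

64

Set the curves equal: s**3/2 - 8*s = 0, so s**3/2 - 8*s = 0, which factors as s*(s - 4)*(s + 4)/2 = 0. The curves meet at s = -4, 0, 4.
On [-4, 0], v = s**3/2 - 8*s is on top; that piece has area ∫[-4,0] (s**3/2 - 8*s) ds = 32.
On [0, 4], v = 0 is on top; that piece has area ∫[0,4] (-(s**3/2 - 8*s)) ds = 32.
Total enclosed area = 32 + 32 = 64.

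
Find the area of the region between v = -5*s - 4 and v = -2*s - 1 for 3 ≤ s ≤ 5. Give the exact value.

30

On [3, 5], (-5*s - 4) - (-2*s - 1) = -3*s - 3 is ≤ 0 throughout, so the area is a single integral of |-3*s - 3|.
∫[3,5] (-3*s - 3) ds = -30; the area of that piece is 30.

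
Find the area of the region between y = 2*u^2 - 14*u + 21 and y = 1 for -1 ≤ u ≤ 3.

The difference (2*u^2 - 14*u + 21) - (1) = 2*u^2 - 14*u + 20 changes sign at u = 2 inside [-1, 3], so split the integral there.
∫[-1,2] (2*u^2 - 14*u + 20) du = 45.
∫[2,3] (2*u^2 - 14*u + 20) du = -7/3; the area of that piece is 7/3.
Total area = 45 + 7/3 = 142/3.

142/3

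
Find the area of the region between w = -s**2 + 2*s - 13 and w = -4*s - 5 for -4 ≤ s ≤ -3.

On [-4, -3], (-s**2 + 2*s - 13) - (-4*s - 5) = -s**2 + 6*s - 8 is ≤ 0 throughout, so the area is a single integral of |-s**2 + 6*s - 8|.
∫[-4,-3] (-s**2 + 6*s - 8) ds = -124/3; the area of that piece is 124/3.

124/3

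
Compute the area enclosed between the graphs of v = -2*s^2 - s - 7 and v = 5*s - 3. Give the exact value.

1/3

Set the curves equal: -2*s^2 - s - 7 = 5*s - 3, so -2*s^2 - 6*s - 4 = 0, which factors as -2*(s + 1)*(s + 2) = 0. The curves meet at s = -2, -1.
On [-2, -1], v = -2*s^2 - s - 7 is on top; that piece has area ∫[-2,-1] (-2*s^2 - 6*s - 4) ds = 1/3.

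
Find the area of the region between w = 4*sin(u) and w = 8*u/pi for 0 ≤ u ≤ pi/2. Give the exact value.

On [0, pi/2], (4*sin(u)) - (8*u/pi) = -8*u/pi + 4*sin(u) is ≥ 0 throughout, so the area is a single integral of |-8*u/pi + 4*sin(u)|.
∫[0,pi/2] (-8*u/pi + 4*sin(u)) du = 4 - pi.

4 - pi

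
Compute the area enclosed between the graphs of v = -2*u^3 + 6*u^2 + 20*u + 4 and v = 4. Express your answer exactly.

407/2

Set the curves equal: -2*u^3 + 6*u^2 + 20*u + 4 = 4, so -2*u^3 + 6*u^2 + 20*u = 0, which factors as -2*u*(u - 5)*(u + 2) = 0. The curves meet at u = -2, 0, 5.
On [-2, 0], v = 4 is on top; that piece has area ∫[-2,0] (-(-2*u^3 + 6*u^2 + 20*u)) du = 16.
On [0, 5], v = -2*u^3 + 6*u^2 + 20*u + 4 is on top; that piece has area ∫[0,5] (-2*u^3 + 6*u^2 + 20*u) du = 375/2.
Total enclosed area = 16 + 375/2 = 407/2.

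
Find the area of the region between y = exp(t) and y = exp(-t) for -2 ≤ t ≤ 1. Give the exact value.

-4 + exp(-2) + exp(-1) + exp(1) + exp(2)

The difference (exp(t)) - (exp(-t)) = exp(t) - exp(-t) changes sign at t = 0 inside [-2, 1], so split the integral there.
∫[-2,0] (exp(t) - exp(-t)) dt = -exp(2) - exp(-2) + 2; the area of that piece is -2 + exp(-2) + exp(2).
∫[0,1] (exp(t) - exp(-t)) dt = -2 + exp(-1) + exp(1).
Total area = (-2 + exp(-2) + exp(2)) + (-2 + exp(-1) + exp(1)) = -4 + exp(-2) + exp(-1) + exp(1) + exp(2).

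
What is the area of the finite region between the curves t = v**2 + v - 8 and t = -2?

Both boundary curves give t as a function of v, so integrate with respect to v. Setting them equal: v**2 + v - 6 = 0, i.e. (v - 2)*(v + 3) = 0, so they meet at v = -3, 2.
For v in [-3, 2], t = v**2 + v - 8 is on the left; area = ∫[-3,2] (-(v**2 + v - 6)) dv = 125/6.

125/6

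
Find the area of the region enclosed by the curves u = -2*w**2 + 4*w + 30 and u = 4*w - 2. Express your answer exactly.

Both boundary curves give u as a function of w, so integrate with respect to w. Setting them equal: -2*w**2 + 32 = 0, i.e. -2*(w - 4)*(w + 4) = 0, so they meet at w = -4, 4.
For w in [-4, 4], u = -2*w**2 + 4*w + 30 is on the right; area = ∫[-4,4] (-2*w**2 + 32) dw = 512/3.

512/3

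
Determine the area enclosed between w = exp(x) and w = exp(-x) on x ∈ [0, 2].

On [0, 2], (exp(x)) - (exp(-x)) = exp(x) - exp(-x) is ≥ 0 throughout, so the area is a single integral of |exp(x) - exp(-x)|.
∫[0,2] (exp(x) - exp(-x)) dx = -2 + exp(-2) + exp(2).

-2 + exp(-2) + exp(2)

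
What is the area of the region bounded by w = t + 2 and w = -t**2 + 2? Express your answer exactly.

Set the curves equal: t + 2 = -t**2 + 2, so t**2 + t = 0, which factors as t*(t + 1) = 0. The curves meet at t = -1, 0.
On [-1, 0], w = -t**2 + 2 is on top; that piece has area ∫[-1,0] (-(t**2 + t)) dt = 1/6.

1/6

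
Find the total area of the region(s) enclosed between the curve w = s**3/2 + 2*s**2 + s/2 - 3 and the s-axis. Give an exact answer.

The curve meets the s-axis where s**3/2 + 2*s**2 + s/2 - 3 = 0, i.e. (s - 1)*(s + 2)*(s + 3)/2 = 0, at s = -3, -2, 1.
On [-3, -2] the curve lies above the axis; ∫[-3,-2] (s**3/2 + 2*s**2 + s/2 - 3) ds = 7/24, giving area 7/24.
On [-2, 1] the curve lies below the axis; ∫[-2,1] (s**3/2 + 2*s**2 + s/2 - 3) ds = -45/8, giving area 45/8.
Total area = 7/24 + 45/8 = 71/12.

71/12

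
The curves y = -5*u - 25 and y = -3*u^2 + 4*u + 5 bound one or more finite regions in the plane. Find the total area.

343/2

Set the curves equal: -5*u - 25 = -3*u^2 + 4*u + 5, so 3*u^2 - 9*u - 30 = 0, which factors as 3*(u - 5)*(u + 2) = 0. The curves meet at u = -2, 5.
On [-2, 5], y = -3*u^2 + 4*u + 5 is on top; that piece has area ∫[-2,5] (-(3*u^2 - 9*u - 30)) du = 343/2.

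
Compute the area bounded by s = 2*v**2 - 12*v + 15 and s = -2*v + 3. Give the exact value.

1/3

Both boundary curves give s as a function of v, so integrate with respect to v. Setting them equal: 2*v**2 - 10*v + 12 = 0, i.e. 2*(v - 3)*(v - 2) = 0, so they meet at v = 2, 3.
For v in [2, 3], s = 2*v**2 - 12*v + 15 is on the left; area = ∫[2,3] (-(2*v**2 - 10*v + 12)) dv = 1/3.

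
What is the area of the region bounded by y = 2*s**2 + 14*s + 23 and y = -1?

1/3

Set the curves equal: 2*s**2 + 14*s + 23 = -1, so 2*s**2 + 14*s + 24 = 0, which factors as 2*(s + 3)*(s + 4) = 0. The curves meet at s = -4, -3.
On [-4, -3], y = -1 is on top; that piece has area ∫[-4,-3] (-(2*s**2 + 14*s + 24)) ds = 1/3.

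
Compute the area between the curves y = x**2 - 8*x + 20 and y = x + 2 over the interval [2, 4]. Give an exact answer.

3

The difference (x**2 - 8*x + 20) - (x + 2) = x**2 - 9*x + 18 changes sign at x = 3 inside [2, 4], so split the integral there.
∫[2,3] (x**2 - 9*x + 18) dx = 11/6.
∫[3,4] (x**2 - 9*x + 18) dx = -7/6; the area of that piece is 7/6.
Total area = 11/6 + 7/6 = 3.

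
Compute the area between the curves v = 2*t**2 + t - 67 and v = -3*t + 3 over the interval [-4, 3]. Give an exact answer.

On [-4, 3], (2*t**2 + t - 67) - (-3*t + 3) = 2*t**2 + 4*t - 70 is ≤ 0 throughout, so the area is a single integral of |2*t**2 + 4*t - 70|.
∫[-4,3] (2*t**2 + 4*t - 70) dt = -1330/3; the area of that piece is 1330/3.

1330/3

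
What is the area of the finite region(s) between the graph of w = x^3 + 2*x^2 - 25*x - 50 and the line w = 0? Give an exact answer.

The curve meets the x-axis where x^3 + 2*x^2 - 25*x - 50 = 0, i.e. (x - 5)*(x + 2)*(x + 5) = 0, at x = -5, -2, 5.
On [-5, -2] the curve lies above the axis; ∫[-5,-2] (x^3 + 2*x^2 - 25*x - 50) dx = 153/4, giving area 153/4.
On [-2, 5] the curve lies below the axis; ∫[-2,5] (x^3 + 2*x^2 - 25*x - 50) dx = -4459/12, giving area 4459/12.
Total area = 153/4 + 4459/12 = 2459/6.

2459/6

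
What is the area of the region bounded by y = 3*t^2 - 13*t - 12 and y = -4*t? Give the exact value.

Set the curves equal: 3*t^2 - 13*t - 12 = -4*t, so 3*t^2 - 9*t - 12 = 0, which factors as 3*(t - 4)*(t + 1) = 0. The curves meet at t = -1, 4.
On [-1, 4], y = -4*t is on top; that piece has area ∫[-1,4] (-(3*t^2 - 9*t - 12)) dt = 125/2.

125/2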